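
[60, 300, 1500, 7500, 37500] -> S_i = 60*5^i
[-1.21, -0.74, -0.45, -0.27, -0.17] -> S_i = -1.21*0.61^i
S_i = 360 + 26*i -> [360, 386, 412, 438, 464]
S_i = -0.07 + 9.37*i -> [-0.07, 9.3, 18.67, 28.04, 37.41]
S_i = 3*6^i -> [3, 18, 108, 648, 3888]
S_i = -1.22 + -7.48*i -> [-1.22, -8.7, -16.18, -23.66, -31.14]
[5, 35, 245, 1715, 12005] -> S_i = 5*7^i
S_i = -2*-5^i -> [-2, 10, -50, 250, -1250]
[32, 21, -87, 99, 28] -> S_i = Random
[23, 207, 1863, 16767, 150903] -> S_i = 23*9^i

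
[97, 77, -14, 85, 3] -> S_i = Random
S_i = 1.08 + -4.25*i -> [1.08, -3.17, -7.42, -11.67, -15.92]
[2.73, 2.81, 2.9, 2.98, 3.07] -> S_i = 2.73*1.03^i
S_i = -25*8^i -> [-25, -200, -1600, -12800, -102400]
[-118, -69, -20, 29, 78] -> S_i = -118 + 49*i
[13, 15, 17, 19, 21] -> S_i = 13 + 2*i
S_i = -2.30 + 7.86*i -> [-2.3, 5.56, 13.42, 21.28, 29.14]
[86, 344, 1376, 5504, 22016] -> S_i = 86*4^i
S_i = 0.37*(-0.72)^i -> [0.37, -0.27, 0.19, -0.14, 0.1]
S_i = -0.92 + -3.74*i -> [-0.92, -4.66, -8.4, -12.14, -15.88]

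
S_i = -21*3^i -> [-21, -63, -189, -567, -1701]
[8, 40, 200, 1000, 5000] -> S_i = 8*5^i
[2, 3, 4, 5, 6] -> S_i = 2 + 1*i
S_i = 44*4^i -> [44, 176, 704, 2816, 11264]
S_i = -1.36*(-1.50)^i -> [-1.36, 2.04, -3.06, 4.59, -6.89]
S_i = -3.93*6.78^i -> [-3.93, -26.65, -180.66, -1224.85, -8304.46]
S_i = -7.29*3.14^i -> [-7.29, -22.89, -71.88, -225.69, -708.67]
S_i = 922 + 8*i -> [922, 930, 938, 946, 954]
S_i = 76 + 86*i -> [76, 162, 248, 334, 420]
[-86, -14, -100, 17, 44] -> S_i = Random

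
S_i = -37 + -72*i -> [-37, -109, -181, -253, -325]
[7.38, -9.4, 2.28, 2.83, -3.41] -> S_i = Random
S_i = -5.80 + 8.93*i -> [-5.8, 3.13, 12.06, 20.99, 29.92]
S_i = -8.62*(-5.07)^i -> [-8.62, 43.7, -221.58, 1123.39, -5695.6]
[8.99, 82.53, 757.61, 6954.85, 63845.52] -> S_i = 8.99*9.18^i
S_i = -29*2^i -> [-29, -58, -116, -232, -464]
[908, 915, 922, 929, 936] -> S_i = 908 + 7*i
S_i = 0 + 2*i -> [0, 2, 4, 6, 8]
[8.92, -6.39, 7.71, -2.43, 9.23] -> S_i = Random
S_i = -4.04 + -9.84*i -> [-4.04, -13.88, -23.72, -33.56, -43.4]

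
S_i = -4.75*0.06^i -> [-4.75, -0.28, -0.02, -0.0, -0.0]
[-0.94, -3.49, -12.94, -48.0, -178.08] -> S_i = -0.94*3.71^i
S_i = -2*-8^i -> [-2, 16, -128, 1024, -8192]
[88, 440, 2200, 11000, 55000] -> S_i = 88*5^i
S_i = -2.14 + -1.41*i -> [-2.14, -3.55, -4.96, -6.37, -7.78]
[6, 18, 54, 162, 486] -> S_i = 6*3^i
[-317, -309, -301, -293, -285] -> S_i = -317 + 8*i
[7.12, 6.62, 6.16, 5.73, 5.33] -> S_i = 7.12*0.93^i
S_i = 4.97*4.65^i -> [4.97, 23.11, 107.46, 499.71, 2323.64]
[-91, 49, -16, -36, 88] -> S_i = Random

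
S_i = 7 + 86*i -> [7, 93, 179, 265, 351]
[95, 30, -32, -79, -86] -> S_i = Random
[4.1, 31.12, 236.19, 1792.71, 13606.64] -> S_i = 4.10*7.59^i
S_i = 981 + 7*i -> [981, 988, 995, 1002, 1009]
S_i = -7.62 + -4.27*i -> [-7.62, -11.89, -16.16, -20.43, -24.7]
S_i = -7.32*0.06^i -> [-7.32, -0.44, -0.03, -0.0, -0.0]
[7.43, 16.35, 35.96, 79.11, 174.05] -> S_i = 7.43*2.20^i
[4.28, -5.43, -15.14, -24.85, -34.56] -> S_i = 4.28 + -9.71*i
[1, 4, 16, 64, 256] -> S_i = 1*4^i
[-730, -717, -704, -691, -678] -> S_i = -730 + 13*i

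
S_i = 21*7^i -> [21, 147, 1029, 7203, 50421]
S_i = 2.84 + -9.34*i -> [2.84, -6.5, -15.84, -25.18, -34.52]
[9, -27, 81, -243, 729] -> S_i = 9*-3^i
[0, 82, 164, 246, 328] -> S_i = 0 + 82*i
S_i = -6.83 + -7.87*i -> [-6.83, -14.7, -22.57, -30.44, -38.31]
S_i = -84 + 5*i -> [-84, -79, -74, -69, -64]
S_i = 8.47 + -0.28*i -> [8.47, 8.19, 7.91, 7.63, 7.35]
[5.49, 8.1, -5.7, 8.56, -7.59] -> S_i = Random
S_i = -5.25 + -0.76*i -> [-5.25, -6.01, -6.77, -7.53, -8.29]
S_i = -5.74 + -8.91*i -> [-5.74, -14.65, -23.56, -32.47, -41.38]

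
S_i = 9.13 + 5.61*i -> [9.13, 14.74, 20.35, 25.96, 31.57]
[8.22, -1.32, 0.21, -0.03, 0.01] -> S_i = 8.22*(-0.16)^i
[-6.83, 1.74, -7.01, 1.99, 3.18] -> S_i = Random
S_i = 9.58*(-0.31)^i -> [9.58, -2.97, 0.92, -0.29, 0.09]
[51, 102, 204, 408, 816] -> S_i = 51*2^i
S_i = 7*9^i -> [7, 63, 567, 5103, 45927]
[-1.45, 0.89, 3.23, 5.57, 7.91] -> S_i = -1.45 + 2.34*i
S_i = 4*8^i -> [4, 32, 256, 2048, 16384]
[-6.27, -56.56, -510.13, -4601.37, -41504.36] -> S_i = -6.27*9.02^i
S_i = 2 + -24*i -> [2, -22, -46, -70, -94]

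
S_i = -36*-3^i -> [-36, 108, -324, 972, -2916]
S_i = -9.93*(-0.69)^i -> [-9.93, 6.85, -4.73, 3.26, -2.25]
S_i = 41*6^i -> [41, 246, 1476, 8856, 53136]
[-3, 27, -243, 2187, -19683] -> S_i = -3*-9^i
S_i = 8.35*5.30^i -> [8.35, 44.26, 234.55, 1243.12, 6588.55]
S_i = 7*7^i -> [7, 49, 343, 2401, 16807]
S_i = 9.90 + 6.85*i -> [9.9, 16.75, 23.6, 30.45, 37.3]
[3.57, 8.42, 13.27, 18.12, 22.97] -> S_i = 3.57 + 4.85*i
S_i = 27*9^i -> [27, 243, 2187, 19683, 177147]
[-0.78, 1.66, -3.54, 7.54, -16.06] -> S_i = -0.78*(-2.13)^i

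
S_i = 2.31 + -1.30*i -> [2.31, 1.01, -0.29, -1.59, -2.89]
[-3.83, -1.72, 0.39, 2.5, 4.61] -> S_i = -3.83 + 2.11*i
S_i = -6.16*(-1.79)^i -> [-6.16, 11.03, -19.74, 35.33, -63.24]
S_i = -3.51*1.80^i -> [-3.51, -6.32, -11.37, -20.47, -36.85]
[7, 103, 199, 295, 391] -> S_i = 7 + 96*i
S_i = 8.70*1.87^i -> [8.7, 16.27, 30.42, 56.89, 106.39]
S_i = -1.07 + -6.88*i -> [-1.07, -7.95, -14.83, -21.71, -28.59]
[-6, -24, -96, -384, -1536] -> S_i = -6*4^i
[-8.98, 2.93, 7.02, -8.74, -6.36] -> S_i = Random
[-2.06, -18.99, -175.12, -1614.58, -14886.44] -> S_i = -2.06*9.22^i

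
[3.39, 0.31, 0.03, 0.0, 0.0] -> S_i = 3.39*0.09^i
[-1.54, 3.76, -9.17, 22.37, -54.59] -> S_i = -1.54*(-2.44)^i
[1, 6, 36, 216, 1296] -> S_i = 1*6^i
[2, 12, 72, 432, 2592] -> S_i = 2*6^i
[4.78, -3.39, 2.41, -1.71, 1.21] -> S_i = 4.78*(-0.71)^i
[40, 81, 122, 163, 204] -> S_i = 40 + 41*i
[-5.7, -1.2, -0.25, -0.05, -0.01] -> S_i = -5.70*0.21^i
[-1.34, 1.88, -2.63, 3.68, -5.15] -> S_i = -1.34*(-1.40)^i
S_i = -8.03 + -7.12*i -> [-8.03, -15.15, -22.27, -29.39, -36.51]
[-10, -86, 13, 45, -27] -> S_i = Random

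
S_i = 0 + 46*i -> [0, 46, 92, 138, 184]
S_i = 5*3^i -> [5, 15, 45, 135, 405]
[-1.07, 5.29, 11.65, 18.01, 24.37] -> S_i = -1.07 + 6.36*i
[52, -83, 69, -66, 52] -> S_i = Random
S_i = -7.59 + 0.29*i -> [-7.59, -7.3, -7.01, -6.72, -6.43]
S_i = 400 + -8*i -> [400, 392, 384, 376, 368]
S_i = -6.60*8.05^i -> [-6.6, -53.13, -427.7, -3442.96, -27715.8]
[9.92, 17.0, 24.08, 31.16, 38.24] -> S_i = 9.92 + 7.08*i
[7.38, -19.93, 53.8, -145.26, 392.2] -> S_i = 7.38*(-2.70)^i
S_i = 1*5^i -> [1, 5, 25, 125, 625]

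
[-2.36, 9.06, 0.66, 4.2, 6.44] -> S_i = Random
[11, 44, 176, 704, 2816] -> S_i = 11*4^i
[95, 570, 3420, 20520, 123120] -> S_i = 95*6^i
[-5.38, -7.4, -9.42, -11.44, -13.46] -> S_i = -5.38 + -2.02*i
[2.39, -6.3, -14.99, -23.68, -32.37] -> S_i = 2.39 + -8.69*i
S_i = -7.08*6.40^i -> [-7.08, -45.31, -290.0, -1855.98, -11878.27]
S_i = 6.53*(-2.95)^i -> [6.53, -19.26, 56.83, -167.64, 494.54]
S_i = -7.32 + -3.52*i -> [-7.32, -10.84, -14.36, -17.88, -21.4]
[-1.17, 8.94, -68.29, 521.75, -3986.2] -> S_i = -1.17*(-7.64)^i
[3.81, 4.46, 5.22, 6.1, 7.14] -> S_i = 3.81*1.17^i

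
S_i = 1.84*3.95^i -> [1.84, 7.27, 28.71, 113.4, 447.93]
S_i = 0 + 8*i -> [0, 8, 16, 24, 32]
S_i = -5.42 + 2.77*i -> [-5.42, -2.65, 0.12, 2.89, 5.66]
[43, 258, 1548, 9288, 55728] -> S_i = 43*6^i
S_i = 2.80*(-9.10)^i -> [2.8, -25.48, 231.87, -2110.0, 19200.99]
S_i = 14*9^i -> [14, 126, 1134, 10206, 91854]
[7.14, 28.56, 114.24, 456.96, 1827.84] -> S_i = 7.14*4.00^i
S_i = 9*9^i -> [9, 81, 729, 6561, 59049]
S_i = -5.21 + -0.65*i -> [-5.21, -5.86, -6.51, -7.16, -7.81]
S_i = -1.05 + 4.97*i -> [-1.05, 3.92, 8.89, 13.86, 18.83]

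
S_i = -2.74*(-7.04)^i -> [-2.74, 19.29, -135.8, 956.02, -6730.41]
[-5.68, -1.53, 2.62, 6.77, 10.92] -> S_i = -5.68 + 4.15*i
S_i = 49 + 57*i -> [49, 106, 163, 220, 277]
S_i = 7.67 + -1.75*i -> [7.67, 5.92, 4.17, 2.42, 0.67]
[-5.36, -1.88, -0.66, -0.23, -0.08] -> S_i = -5.36*0.35^i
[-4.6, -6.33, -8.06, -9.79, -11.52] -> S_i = -4.60 + -1.73*i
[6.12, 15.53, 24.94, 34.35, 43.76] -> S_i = 6.12 + 9.41*i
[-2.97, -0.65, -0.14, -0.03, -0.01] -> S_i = -2.97*0.22^i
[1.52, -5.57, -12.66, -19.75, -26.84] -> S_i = 1.52 + -7.09*i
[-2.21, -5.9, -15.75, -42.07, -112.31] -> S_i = -2.21*2.67^i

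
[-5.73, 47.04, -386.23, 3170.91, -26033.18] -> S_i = -5.73*(-8.21)^i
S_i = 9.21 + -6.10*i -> [9.21, 3.11, -2.99, -9.09, -15.19]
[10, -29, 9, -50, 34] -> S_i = Random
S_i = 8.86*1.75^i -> [8.86, 15.5, 27.13, 47.48, 83.1]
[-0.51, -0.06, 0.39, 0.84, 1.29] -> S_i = -0.51 + 0.45*i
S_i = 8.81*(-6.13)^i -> [8.81, -54.01, 331.05, -2029.35, 12439.93]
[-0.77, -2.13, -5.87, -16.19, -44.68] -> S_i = -0.77*2.76^i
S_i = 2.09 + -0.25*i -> [2.09, 1.84, 1.59, 1.34, 1.09]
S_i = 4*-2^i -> [4, -8, 16, -32, 64]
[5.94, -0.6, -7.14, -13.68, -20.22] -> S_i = 5.94 + -6.54*i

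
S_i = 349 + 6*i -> [349, 355, 361, 367, 373]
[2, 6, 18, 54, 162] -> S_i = 2*3^i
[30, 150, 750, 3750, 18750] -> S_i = 30*5^i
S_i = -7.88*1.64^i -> [-7.88, -12.92, -21.19, -34.76, -57.0]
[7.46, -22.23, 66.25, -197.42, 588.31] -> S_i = 7.46*(-2.98)^i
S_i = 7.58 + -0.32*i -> [7.58, 7.26, 6.94, 6.62, 6.3]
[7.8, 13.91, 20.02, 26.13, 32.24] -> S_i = 7.80 + 6.11*i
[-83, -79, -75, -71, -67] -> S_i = -83 + 4*i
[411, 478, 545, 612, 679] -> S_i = 411 + 67*i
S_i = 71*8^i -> [71, 568, 4544, 36352, 290816]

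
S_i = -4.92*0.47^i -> [-4.92, -2.31, -1.09, -0.51, -0.24]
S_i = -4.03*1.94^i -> [-4.03, -7.82, -15.17, -29.42, -57.08]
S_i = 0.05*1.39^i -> [0.05, 0.07, 0.1, 0.13, 0.19]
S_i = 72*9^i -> [72, 648, 5832, 52488, 472392]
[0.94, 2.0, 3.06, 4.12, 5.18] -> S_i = 0.94 + 1.06*i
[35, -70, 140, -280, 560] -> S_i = 35*-2^i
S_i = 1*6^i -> [1, 6, 36, 216, 1296]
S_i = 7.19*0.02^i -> [7.19, 0.14, 0.0, 0.0, 0.0]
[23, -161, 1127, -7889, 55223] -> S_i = 23*-7^i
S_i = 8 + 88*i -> [8, 96, 184, 272, 360]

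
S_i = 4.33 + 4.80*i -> [4.33, 9.13, 13.93, 18.73, 23.53]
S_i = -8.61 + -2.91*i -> [-8.61, -11.52, -14.43, -17.34, -20.25]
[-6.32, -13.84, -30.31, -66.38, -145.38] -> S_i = -6.32*2.19^i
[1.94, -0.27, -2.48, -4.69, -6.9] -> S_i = 1.94 + -2.21*i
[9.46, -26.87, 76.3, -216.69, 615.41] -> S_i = 9.46*(-2.84)^i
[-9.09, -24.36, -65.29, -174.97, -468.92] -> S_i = -9.09*2.68^i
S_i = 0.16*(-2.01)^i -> [0.16, -0.32, 0.65, -1.3, 2.61]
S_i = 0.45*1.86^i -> [0.45, 0.84, 1.56, 2.9, 5.39]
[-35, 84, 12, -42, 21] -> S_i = Random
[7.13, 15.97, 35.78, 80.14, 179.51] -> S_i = 7.13*2.24^i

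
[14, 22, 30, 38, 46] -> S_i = 14 + 8*i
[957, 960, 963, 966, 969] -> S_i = 957 + 3*i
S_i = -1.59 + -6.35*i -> [-1.59, -7.94, -14.29, -20.64, -26.99]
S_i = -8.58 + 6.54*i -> [-8.58, -2.04, 4.5, 11.04, 17.58]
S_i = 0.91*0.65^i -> [0.91, 0.59, 0.38, 0.25, 0.16]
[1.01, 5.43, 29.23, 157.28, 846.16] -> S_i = 1.01*5.38^i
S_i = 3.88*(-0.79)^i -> [3.88, -3.07, 2.42, -1.91, 1.51]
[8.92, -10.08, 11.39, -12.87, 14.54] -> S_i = 8.92*(-1.13)^i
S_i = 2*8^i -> [2, 16, 128, 1024, 8192]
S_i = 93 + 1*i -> [93, 94, 95, 96, 97]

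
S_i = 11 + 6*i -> [11, 17, 23, 29, 35]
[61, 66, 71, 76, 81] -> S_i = 61 + 5*i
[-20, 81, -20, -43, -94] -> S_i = Random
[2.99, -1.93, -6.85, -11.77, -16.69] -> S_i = 2.99 + -4.92*i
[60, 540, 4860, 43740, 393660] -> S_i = 60*9^i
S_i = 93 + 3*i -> [93, 96, 99, 102, 105]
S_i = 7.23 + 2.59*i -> [7.23, 9.82, 12.41, 15.0, 17.59]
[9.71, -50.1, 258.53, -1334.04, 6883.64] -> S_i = 9.71*(-5.16)^i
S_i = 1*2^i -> [1, 2, 4, 8, 16]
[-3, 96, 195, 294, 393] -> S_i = -3 + 99*i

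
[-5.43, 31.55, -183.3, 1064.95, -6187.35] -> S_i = -5.43*(-5.81)^i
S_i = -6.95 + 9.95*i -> [-6.95, 3.0, 12.95, 22.9, 32.85]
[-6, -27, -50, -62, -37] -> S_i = Random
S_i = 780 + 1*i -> [780, 781, 782, 783, 784]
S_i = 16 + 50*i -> [16, 66, 116, 166, 216]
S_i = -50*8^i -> [-50, -400, -3200, -25600, -204800]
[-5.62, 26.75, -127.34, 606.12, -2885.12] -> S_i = -5.62*(-4.76)^i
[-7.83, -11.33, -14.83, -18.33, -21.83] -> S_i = -7.83 + -3.50*i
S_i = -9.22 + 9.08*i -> [-9.22, -0.14, 8.94, 18.02, 27.1]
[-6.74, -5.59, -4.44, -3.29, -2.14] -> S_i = -6.74 + 1.15*i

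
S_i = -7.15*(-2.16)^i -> [-7.15, 15.44, -33.36, 72.06, -155.64]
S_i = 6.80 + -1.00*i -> [6.8, 5.8, 4.8, 3.8, 2.8]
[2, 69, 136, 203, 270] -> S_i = 2 + 67*i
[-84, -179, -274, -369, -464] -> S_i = -84 + -95*i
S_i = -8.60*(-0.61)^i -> [-8.6, 5.25, -3.2, 1.95, -1.19]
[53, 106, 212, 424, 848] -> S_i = 53*2^i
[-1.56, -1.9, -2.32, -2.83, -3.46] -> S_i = -1.56*1.22^i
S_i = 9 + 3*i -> [9, 12, 15, 18, 21]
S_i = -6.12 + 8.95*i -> [-6.12, 2.83, 11.78, 20.73, 29.68]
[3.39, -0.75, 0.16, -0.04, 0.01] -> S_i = 3.39*(-0.22)^i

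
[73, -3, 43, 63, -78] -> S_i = Random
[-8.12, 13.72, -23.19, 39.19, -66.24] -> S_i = -8.12*(-1.69)^i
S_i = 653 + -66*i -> [653, 587, 521, 455, 389]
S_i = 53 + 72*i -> [53, 125, 197, 269, 341]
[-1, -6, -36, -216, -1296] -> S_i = -1*6^i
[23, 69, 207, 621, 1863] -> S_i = 23*3^i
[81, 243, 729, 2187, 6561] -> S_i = 81*3^i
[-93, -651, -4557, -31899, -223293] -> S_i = -93*7^i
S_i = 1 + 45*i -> [1, 46, 91, 136, 181]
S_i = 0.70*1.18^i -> [0.7, 0.83, 0.97, 1.15, 1.36]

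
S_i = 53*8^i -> [53, 424, 3392, 27136, 217088]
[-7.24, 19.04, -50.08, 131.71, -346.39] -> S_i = -7.24*(-2.63)^i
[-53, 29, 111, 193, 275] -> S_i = -53 + 82*i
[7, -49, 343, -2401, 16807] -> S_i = 7*-7^i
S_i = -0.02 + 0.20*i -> [-0.02, 0.18, 0.38, 0.58, 0.78]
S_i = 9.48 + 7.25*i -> [9.48, 16.73, 23.98, 31.23, 38.48]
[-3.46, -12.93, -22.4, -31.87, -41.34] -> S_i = -3.46 + -9.47*i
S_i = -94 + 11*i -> [-94, -83, -72, -61, -50]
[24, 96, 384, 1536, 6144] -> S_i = 24*4^i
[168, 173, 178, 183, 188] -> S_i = 168 + 5*i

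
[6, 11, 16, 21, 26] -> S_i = 6 + 5*i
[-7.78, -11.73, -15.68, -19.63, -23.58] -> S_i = -7.78 + -3.95*i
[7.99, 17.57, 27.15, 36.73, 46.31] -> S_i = 7.99 + 9.58*i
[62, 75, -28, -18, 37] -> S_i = Random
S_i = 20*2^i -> [20, 40, 80, 160, 320]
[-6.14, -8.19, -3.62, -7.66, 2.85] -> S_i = Random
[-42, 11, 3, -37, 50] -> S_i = Random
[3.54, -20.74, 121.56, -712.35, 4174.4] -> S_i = 3.54*(-5.86)^i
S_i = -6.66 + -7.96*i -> [-6.66, -14.62, -22.58, -30.54, -38.5]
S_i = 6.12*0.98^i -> [6.12, 6.0, 5.88, 5.76, 5.64]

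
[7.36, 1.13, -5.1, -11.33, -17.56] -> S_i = 7.36 + -6.23*i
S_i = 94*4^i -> [94, 376, 1504, 6016, 24064]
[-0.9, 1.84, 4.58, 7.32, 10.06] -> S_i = -0.90 + 2.74*i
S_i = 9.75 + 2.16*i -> [9.75, 11.91, 14.07, 16.23, 18.39]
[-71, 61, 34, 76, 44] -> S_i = Random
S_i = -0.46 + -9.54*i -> [-0.46, -10.0, -19.54, -29.08, -38.62]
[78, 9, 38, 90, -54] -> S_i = Random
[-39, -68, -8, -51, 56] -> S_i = Random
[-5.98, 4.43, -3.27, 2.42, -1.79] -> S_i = -5.98*(-0.74)^i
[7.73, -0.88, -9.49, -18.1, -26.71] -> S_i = 7.73 + -8.61*i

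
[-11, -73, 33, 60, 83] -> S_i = Random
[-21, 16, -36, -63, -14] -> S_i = Random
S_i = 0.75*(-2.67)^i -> [0.75, -2.0, 5.35, -14.28, 38.12]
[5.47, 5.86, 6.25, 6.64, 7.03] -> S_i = 5.47 + 0.39*i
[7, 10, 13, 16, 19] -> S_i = 7 + 3*i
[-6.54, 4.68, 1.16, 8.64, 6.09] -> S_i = Random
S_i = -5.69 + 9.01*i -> [-5.69, 3.32, 12.33, 21.34, 30.35]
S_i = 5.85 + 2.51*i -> [5.85, 8.36, 10.87, 13.38, 15.89]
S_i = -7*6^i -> [-7, -42, -252, -1512, -9072]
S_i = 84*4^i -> [84, 336, 1344, 5376, 21504]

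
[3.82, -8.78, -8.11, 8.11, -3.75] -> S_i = Random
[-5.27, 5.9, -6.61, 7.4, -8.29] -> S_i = -5.27*(-1.12)^i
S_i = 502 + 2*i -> [502, 504, 506, 508, 510]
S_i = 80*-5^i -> [80, -400, 2000, -10000, 50000]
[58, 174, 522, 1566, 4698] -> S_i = 58*3^i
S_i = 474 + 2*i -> [474, 476, 478, 480, 482]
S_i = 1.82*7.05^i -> [1.82, 12.83, 90.46, 637.73, 4496.02]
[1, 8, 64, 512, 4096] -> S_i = 1*8^i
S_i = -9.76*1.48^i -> [-9.76, -14.44, -21.38, -31.64, -46.83]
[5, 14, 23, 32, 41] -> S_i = 5 + 9*i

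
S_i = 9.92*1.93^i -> [9.92, 19.15, 36.95, 71.32, 137.64]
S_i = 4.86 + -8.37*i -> [4.86, -3.51, -11.88, -20.25, -28.62]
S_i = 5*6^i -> [5, 30, 180, 1080, 6480]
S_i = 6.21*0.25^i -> [6.21, 1.55, 0.39, 0.1, 0.02]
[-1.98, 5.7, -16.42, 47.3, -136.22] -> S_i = -1.98*(-2.88)^i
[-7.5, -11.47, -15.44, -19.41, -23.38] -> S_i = -7.50 + -3.97*i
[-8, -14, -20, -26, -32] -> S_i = -8 + -6*i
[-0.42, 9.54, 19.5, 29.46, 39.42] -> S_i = -0.42 + 9.96*i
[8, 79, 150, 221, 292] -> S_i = 8 + 71*i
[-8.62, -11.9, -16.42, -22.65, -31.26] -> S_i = -8.62*1.38^i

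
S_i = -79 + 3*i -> [-79, -76, -73, -70, -67]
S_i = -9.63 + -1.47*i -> [-9.63, -11.1, -12.57, -14.04, -15.51]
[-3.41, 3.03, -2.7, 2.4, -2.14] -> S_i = -3.41*(-0.89)^i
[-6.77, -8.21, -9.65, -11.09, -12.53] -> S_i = -6.77 + -1.44*i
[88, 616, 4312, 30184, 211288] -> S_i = 88*7^i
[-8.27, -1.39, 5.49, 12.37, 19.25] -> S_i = -8.27 + 6.88*i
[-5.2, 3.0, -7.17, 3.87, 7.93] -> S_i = Random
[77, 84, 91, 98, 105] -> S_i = 77 + 7*i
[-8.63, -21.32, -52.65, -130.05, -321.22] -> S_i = -8.63*2.47^i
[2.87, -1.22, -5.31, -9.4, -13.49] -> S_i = 2.87 + -4.09*i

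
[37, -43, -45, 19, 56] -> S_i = Random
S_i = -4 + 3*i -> [-4, -1, 2, 5, 8]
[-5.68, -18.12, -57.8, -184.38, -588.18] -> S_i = -5.68*3.19^i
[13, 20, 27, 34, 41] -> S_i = 13 + 7*i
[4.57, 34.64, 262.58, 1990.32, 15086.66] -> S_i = 4.57*7.58^i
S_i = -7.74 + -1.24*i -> [-7.74, -8.98, -10.22, -11.46, -12.7]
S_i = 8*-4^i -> [8, -32, 128, -512, 2048]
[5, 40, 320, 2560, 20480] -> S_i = 5*8^i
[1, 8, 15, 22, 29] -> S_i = 1 + 7*i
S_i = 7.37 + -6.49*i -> [7.37, 0.88, -5.61, -12.1, -18.59]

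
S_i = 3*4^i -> [3, 12, 48, 192, 768]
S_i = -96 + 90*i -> [-96, -6, 84, 174, 264]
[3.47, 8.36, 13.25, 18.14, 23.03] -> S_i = 3.47 + 4.89*i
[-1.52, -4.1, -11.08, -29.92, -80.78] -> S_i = -1.52*2.70^i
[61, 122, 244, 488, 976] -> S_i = 61*2^i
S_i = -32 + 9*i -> [-32, -23, -14, -5, 4]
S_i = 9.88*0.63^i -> [9.88, 6.22, 3.92, 2.47, 1.56]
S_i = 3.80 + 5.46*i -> [3.8, 9.26, 14.72, 20.18, 25.64]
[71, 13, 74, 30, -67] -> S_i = Random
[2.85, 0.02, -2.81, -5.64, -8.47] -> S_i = 2.85 + -2.83*i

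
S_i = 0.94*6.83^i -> [0.94, 6.42, 43.85, 299.5, 2045.55]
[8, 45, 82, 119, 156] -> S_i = 8 + 37*i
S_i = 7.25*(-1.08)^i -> [7.25, -7.83, 8.46, -9.13, 9.86]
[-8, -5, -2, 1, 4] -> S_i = -8 + 3*i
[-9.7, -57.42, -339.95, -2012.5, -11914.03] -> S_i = -9.70*5.92^i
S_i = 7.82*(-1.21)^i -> [7.82, -9.46, 11.45, -13.85, 16.76]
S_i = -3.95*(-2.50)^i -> [-3.95, 9.88, -24.69, 61.72, -154.3]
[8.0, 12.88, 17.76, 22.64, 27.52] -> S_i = 8.00 + 4.88*i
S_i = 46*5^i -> [46, 230, 1150, 5750, 28750]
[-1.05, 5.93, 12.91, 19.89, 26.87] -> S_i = -1.05 + 6.98*i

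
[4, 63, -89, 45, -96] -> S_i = Random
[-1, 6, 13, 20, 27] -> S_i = -1 + 7*i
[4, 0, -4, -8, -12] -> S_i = 4 + -4*i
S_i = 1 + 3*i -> [1, 4, 7, 10, 13]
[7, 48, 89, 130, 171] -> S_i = 7 + 41*i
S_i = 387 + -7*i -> [387, 380, 373, 366, 359]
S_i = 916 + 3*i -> [916, 919, 922, 925, 928]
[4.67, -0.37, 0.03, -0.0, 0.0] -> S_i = 4.67*(-0.08)^i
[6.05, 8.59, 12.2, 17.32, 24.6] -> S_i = 6.05*1.42^i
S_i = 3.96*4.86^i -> [3.96, 19.25, 93.53, 454.57, 2209.23]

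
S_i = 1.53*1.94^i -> [1.53, 2.97, 5.76, 11.17, 21.67]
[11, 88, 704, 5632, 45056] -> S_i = 11*8^i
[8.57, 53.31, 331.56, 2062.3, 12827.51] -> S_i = 8.57*6.22^i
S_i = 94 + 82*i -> [94, 176, 258, 340, 422]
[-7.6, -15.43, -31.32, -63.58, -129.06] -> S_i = -7.60*2.03^i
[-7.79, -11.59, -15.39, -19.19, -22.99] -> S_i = -7.79 + -3.80*i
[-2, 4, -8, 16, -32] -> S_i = -2*-2^i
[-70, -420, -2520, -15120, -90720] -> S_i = -70*6^i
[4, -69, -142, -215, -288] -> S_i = 4 + -73*i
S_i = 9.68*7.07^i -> [9.68, 68.44, 483.85, 3420.85, 24185.39]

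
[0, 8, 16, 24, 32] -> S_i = 0 + 8*i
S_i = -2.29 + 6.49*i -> [-2.29, 4.2, 10.69, 17.18, 23.67]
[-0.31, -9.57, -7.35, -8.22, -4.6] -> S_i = Random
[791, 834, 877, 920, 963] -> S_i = 791 + 43*i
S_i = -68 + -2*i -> [-68, -70, -72, -74, -76]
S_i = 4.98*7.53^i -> [4.98, 37.5, 282.37, 2126.25, 16010.66]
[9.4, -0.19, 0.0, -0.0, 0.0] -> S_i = 9.40*(-0.02)^i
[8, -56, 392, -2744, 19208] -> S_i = 8*-7^i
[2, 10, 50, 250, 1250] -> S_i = 2*5^i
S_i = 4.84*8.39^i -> [4.84, 40.61, 340.7, 2858.45, 23982.43]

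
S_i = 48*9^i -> [48, 432, 3888, 34992, 314928]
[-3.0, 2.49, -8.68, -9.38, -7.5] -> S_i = Random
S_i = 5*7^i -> [5, 35, 245, 1715, 12005]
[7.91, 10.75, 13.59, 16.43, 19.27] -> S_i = 7.91 + 2.84*i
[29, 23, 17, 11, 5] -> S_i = 29 + -6*i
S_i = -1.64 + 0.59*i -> [-1.64, -1.05, -0.46, 0.13, 0.72]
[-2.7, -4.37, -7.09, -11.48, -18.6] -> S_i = -2.70*1.62^i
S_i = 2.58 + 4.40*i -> [2.58, 6.98, 11.38, 15.78, 20.18]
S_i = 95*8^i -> [95, 760, 6080, 48640, 389120]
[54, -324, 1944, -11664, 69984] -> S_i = 54*-6^i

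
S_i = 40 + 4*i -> [40, 44, 48, 52, 56]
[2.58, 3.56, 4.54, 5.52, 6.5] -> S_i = 2.58 + 0.98*i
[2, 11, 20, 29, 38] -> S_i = 2 + 9*i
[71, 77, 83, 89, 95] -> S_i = 71 + 6*i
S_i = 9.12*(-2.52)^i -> [9.12, -22.98, 57.92, -145.95, 367.79]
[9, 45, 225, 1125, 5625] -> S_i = 9*5^i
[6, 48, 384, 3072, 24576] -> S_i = 6*8^i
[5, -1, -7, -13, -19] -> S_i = 5 + -6*i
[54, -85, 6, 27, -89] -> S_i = Random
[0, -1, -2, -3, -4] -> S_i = 0 + -1*i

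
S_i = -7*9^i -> [-7, -63, -567, -5103, -45927]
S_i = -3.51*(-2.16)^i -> [-3.51, 7.58, -16.38, 35.37, -76.41]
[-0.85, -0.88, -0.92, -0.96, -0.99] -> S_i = -0.85*1.04^i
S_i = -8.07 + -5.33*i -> [-8.07, -13.4, -18.73, -24.06, -29.39]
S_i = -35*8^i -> [-35, -280, -2240, -17920, -143360]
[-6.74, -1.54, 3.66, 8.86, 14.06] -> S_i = -6.74 + 5.20*i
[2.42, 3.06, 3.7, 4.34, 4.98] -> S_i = 2.42 + 0.64*i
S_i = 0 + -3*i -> [0, -3, -6, -9, -12]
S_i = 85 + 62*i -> [85, 147, 209, 271, 333]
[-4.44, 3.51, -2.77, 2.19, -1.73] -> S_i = -4.44*(-0.79)^i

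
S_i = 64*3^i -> [64, 192, 576, 1728, 5184]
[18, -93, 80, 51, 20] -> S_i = Random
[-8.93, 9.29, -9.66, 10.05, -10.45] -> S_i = -8.93*(-1.04)^i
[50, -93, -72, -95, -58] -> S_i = Random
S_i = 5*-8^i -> [5, -40, 320, -2560, 20480]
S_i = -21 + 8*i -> [-21, -13, -5, 3, 11]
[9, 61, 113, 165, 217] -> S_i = 9 + 52*i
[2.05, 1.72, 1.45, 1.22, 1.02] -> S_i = 2.05*0.84^i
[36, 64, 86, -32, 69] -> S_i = Random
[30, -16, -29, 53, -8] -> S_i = Random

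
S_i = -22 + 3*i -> [-22, -19, -16, -13, -10]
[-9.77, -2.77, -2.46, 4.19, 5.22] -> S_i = Random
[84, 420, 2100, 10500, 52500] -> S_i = 84*5^i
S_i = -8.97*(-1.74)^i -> [-8.97, 15.61, -27.16, 47.25, -82.22]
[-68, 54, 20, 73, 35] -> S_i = Random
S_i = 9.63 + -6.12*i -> [9.63, 3.51, -2.61, -8.73, -14.85]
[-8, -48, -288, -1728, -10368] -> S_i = -8*6^i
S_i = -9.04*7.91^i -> [-9.04, -71.51, -565.62, -4474.02, -35389.49]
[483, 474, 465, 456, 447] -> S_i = 483 + -9*i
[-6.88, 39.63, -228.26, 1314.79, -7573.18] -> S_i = -6.88*(-5.76)^i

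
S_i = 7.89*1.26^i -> [7.89, 9.94, 12.53, 15.78, 19.89]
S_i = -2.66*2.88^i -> [-2.66, -7.66, -22.06, -63.54, -183.0]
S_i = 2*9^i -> [2, 18, 162, 1458, 13122]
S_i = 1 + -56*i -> [1, -55, -111, -167, -223]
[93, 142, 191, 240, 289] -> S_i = 93 + 49*i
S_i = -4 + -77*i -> [-4, -81, -158, -235, -312]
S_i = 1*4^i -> [1, 4, 16, 64, 256]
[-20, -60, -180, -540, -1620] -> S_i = -20*3^i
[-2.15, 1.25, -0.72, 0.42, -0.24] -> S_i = -2.15*(-0.58)^i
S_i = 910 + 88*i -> [910, 998, 1086, 1174, 1262]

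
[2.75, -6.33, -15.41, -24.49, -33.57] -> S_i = 2.75 + -9.08*i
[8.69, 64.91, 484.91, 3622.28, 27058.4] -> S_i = 8.69*7.47^i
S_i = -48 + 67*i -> [-48, 19, 86, 153, 220]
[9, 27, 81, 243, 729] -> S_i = 9*3^i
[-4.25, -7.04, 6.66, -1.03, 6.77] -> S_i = Random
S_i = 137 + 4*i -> [137, 141, 145, 149, 153]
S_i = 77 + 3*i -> [77, 80, 83, 86, 89]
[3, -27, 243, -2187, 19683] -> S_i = 3*-9^i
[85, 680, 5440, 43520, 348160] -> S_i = 85*8^i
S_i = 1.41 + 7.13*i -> [1.41, 8.54, 15.67, 22.8, 29.93]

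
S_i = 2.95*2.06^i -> [2.95, 6.08, 12.52, 25.79, 53.12]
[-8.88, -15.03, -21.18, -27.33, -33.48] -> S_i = -8.88 + -6.15*i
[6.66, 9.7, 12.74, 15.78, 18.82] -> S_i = 6.66 + 3.04*i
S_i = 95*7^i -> [95, 665, 4655, 32585, 228095]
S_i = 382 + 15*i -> [382, 397, 412, 427, 442]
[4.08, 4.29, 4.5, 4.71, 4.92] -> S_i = 4.08 + 0.21*i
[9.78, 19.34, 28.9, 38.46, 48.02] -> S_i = 9.78 + 9.56*i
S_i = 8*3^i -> [8, 24, 72, 216, 648]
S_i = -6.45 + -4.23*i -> [-6.45, -10.68, -14.91, -19.14, -23.37]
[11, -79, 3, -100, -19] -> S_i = Random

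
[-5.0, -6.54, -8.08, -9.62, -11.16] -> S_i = -5.00 + -1.54*i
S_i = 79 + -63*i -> [79, 16, -47, -110, -173]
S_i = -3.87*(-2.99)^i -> [-3.87, 11.57, -34.6, 103.45, -309.31]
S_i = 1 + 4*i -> [1, 5, 9, 13, 17]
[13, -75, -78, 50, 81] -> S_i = Random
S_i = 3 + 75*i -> [3, 78, 153, 228, 303]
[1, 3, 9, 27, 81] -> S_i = 1*3^i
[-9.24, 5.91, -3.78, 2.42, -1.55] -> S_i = -9.24*(-0.64)^i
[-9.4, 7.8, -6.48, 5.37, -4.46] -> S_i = -9.40*(-0.83)^i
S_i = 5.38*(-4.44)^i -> [5.38, -23.89, 106.06, -470.9, 2090.81]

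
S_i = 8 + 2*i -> [8, 10, 12, 14, 16]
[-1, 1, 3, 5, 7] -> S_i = -1 + 2*i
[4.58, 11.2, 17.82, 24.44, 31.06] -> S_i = 4.58 + 6.62*i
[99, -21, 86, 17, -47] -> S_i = Random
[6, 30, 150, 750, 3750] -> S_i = 6*5^i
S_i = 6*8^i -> [6, 48, 384, 3072, 24576]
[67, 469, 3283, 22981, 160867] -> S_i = 67*7^i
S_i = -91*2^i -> [-91, -182, -364, -728, -1456]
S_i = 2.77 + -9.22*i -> [2.77, -6.45, -15.67, -24.89, -34.11]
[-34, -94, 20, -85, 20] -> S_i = Random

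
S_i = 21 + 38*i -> [21, 59, 97, 135, 173]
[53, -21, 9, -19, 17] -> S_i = Random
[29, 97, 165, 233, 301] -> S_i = 29 + 68*i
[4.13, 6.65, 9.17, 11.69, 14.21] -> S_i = 4.13 + 2.52*i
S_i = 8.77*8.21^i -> [8.77, 72.0, 591.13, 4853.21, 39844.85]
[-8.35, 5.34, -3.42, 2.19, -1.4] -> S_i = -8.35*(-0.64)^i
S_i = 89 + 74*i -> [89, 163, 237, 311, 385]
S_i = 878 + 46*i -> [878, 924, 970, 1016, 1062]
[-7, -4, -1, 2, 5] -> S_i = -7 + 3*i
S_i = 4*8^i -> [4, 32, 256, 2048, 16384]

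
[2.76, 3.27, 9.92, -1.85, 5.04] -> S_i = Random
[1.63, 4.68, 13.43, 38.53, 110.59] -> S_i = 1.63*2.87^i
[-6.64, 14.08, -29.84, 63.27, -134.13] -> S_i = -6.64*(-2.12)^i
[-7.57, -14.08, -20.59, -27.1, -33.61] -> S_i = -7.57 + -6.51*i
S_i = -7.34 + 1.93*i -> [-7.34, -5.41, -3.48, -1.55, 0.38]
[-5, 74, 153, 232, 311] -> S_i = -5 + 79*i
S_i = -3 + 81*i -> [-3, 78, 159, 240, 321]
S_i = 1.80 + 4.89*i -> [1.8, 6.69, 11.58, 16.47, 21.36]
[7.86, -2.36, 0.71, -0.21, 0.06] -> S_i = 7.86*(-0.30)^i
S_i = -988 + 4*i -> [-988, -984, -980, -976, -972]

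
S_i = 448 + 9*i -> [448, 457, 466, 475, 484]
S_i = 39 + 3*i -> [39, 42, 45, 48, 51]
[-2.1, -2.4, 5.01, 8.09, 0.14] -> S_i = Random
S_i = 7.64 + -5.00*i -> [7.64, 2.64, -2.36, -7.36, -12.36]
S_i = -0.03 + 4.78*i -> [-0.03, 4.75, 9.53, 14.31, 19.09]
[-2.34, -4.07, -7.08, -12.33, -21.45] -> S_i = -2.34*1.74^i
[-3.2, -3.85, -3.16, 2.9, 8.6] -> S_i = Random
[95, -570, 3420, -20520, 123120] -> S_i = 95*-6^i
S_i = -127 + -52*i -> [-127, -179, -231, -283, -335]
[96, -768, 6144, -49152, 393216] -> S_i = 96*-8^i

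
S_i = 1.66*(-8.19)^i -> [1.66, -13.6, 111.35, -911.93, 7468.68]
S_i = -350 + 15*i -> [-350, -335, -320, -305, -290]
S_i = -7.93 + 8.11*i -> [-7.93, 0.18, 8.29, 16.4, 24.51]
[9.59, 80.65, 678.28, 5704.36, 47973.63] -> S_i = 9.59*8.41^i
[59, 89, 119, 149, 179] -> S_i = 59 + 30*i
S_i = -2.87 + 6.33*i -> [-2.87, 3.46, 9.79, 16.12, 22.45]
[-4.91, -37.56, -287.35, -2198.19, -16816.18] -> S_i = -4.91*7.65^i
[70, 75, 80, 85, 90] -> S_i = 70 + 5*i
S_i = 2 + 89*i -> [2, 91, 180, 269, 358]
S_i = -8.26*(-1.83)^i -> [-8.26, 15.12, -27.66, 50.62, -92.64]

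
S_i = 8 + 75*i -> [8, 83, 158, 233, 308]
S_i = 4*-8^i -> [4, -32, 256, -2048, 16384]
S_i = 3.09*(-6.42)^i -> [3.09, -19.84, 127.36, -817.64, 5249.27]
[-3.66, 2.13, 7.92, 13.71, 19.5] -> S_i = -3.66 + 5.79*i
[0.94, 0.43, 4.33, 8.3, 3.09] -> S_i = Random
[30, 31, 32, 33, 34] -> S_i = 30 + 1*i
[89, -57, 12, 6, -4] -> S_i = Random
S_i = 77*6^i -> [77, 462, 2772, 16632, 99792]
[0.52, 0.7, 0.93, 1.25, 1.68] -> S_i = 0.52*1.34^i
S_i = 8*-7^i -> [8, -56, 392, -2744, 19208]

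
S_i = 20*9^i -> [20, 180, 1620, 14580, 131220]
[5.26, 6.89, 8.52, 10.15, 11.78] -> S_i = 5.26 + 1.63*i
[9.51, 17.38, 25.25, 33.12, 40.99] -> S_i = 9.51 + 7.87*i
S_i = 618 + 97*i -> [618, 715, 812, 909, 1006]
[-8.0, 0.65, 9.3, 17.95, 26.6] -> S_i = -8.00 + 8.65*i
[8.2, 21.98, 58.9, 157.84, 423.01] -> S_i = 8.20*2.68^i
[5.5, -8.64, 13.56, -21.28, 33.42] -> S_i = 5.50*(-1.57)^i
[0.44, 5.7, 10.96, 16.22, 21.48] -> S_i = 0.44 + 5.26*i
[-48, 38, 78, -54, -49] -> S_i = Random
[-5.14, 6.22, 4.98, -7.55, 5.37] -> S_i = Random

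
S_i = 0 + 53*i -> [0, 53, 106, 159, 212]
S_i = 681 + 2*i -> [681, 683, 685, 687, 689]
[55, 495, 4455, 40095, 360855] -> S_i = 55*9^i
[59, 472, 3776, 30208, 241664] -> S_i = 59*8^i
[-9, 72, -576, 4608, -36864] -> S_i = -9*-8^i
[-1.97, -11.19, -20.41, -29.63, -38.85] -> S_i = -1.97 + -9.22*i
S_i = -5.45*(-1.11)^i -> [-5.45, 6.05, -6.71, 7.45, -8.27]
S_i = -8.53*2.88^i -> [-8.53, -24.57, -70.75, -203.76, -586.84]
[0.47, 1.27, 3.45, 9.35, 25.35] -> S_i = 0.47*2.71^i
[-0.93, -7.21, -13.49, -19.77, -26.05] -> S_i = -0.93 + -6.28*i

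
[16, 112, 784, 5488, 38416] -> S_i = 16*7^i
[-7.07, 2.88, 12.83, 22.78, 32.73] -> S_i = -7.07 + 9.95*i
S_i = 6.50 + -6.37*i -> [6.5, 0.13, -6.24, -12.61, -18.98]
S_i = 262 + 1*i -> [262, 263, 264, 265, 266]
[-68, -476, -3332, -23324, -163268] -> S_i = -68*7^i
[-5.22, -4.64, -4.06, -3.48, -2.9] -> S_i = -5.22 + 0.58*i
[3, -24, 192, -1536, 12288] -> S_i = 3*-8^i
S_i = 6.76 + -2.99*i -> [6.76, 3.77, 0.78, -2.21, -5.2]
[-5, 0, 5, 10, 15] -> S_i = -5 + 5*i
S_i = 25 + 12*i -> [25, 37, 49, 61, 73]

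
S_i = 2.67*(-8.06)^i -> [2.67, -21.52, 173.45, -1398.03, 11268.12]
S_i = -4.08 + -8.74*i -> [-4.08, -12.82, -21.56, -30.3, -39.04]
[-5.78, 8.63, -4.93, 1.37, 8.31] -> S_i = Random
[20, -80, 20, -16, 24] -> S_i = Random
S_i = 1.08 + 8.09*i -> [1.08, 9.17, 17.26, 25.35, 33.44]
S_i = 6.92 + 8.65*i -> [6.92, 15.57, 24.22, 32.87, 41.52]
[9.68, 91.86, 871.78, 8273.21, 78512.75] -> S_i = 9.68*9.49^i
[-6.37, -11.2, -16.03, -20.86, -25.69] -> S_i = -6.37 + -4.83*i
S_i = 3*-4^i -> [3, -12, 48, -192, 768]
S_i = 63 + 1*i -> [63, 64, 65, 66, 67]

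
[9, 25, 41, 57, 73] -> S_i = 9 + 16*i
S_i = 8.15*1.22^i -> [8.15, 9.94, 12.13, 14.8, 18.05]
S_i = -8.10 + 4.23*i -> [-8.1, -3.87, 0.36, 4.59, 8.82]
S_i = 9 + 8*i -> [9, 17, 25, 33, 41]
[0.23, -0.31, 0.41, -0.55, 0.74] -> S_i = 0.23*(-1.34)^i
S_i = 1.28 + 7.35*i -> [1.28, 8.63, 15.98, 23.33, 30.68]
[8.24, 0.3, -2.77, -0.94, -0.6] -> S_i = Random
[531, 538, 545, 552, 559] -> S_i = 531 + 7*i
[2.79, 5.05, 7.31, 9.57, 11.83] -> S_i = 2.79 + 2.26*i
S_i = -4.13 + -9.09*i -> [-4.13, -13.22, -22.31, -31.4, -40.49]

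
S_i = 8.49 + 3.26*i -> [8.49, 11.75, 15.01, 18.27, 21.53]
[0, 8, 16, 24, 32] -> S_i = 0 + 8*i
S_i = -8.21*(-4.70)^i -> [-8.21, 38.59, -181.36, 852.39, -4006.22]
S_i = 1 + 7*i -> [1, 8, 15, 22, 29]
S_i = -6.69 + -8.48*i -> [-6.69, -15.17, -23.65, -32.13, -40.61]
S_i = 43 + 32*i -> [43, 75, 107, 139, 171]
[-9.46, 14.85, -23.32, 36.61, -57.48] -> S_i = -9.46*(-1.57)^i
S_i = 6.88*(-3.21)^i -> [6.88, -22.08, 70.89, -227.56, 730.48]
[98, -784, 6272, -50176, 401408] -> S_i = 98*-8^i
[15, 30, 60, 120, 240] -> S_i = 15*2^i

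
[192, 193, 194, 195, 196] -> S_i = 192 + 1*i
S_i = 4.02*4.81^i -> [4.02, 19.34, 93.01, 447.36, 2151.82]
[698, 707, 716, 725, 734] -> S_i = 698 + 9*i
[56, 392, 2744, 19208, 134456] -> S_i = 56*7^i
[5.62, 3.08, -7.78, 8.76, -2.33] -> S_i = Random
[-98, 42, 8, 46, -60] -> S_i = Random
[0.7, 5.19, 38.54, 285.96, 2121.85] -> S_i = 0.70*7.42^i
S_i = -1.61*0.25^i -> [-1.61, -0.4, -0.1, -0.03, -0.01]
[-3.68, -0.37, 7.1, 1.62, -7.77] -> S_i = Random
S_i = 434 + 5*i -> [434, 439, 444, 449, 454]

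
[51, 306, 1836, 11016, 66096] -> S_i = 51*6^i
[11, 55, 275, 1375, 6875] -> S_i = 11*5^i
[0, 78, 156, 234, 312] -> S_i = 0 + 78*i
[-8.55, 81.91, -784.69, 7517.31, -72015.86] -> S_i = -8.55*(-9.58)^i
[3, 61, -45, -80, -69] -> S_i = Random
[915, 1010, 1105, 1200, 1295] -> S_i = 915 + 95*i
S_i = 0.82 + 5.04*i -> [0.82, 5.86, 10.9, 15.94, 20.98]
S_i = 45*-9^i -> [45, -405, 3645, -32805, 295245]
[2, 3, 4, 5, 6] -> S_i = 2 + 1*i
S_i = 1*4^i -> [1, 4, 16, 64, 256]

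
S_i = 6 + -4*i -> [6, 2, -2, -6, -10]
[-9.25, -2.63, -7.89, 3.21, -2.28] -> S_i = Random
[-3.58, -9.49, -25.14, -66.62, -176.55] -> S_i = -3.58*2.65^i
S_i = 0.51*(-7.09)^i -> [0.51, -3.62, 25.64, -181.76, 1288.71]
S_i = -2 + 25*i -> [-2, 23, 48, 73, 98]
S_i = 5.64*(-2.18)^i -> [5.64, -12.3, 26.8, -58.43, 127.38]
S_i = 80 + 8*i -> [80, 88, 96, 104, 112]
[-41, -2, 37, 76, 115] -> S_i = -41 + 39*i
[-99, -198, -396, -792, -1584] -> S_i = -99*2^i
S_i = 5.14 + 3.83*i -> [5.14, 8.97, 12.8, 16.63, 20.46]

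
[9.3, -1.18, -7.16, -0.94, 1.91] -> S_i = Random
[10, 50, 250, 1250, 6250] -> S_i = 10*5^i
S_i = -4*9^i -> [-4, -36, -324, -2916, -26244]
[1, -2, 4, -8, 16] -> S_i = 1*-2^i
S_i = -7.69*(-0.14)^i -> [-7.69, 1.08, -0.15, 0.02, -0.0]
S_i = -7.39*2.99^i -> [-7.39, -22.1, -66.07, -197.54, -590.65]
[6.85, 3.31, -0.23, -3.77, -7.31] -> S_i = 6.85 + -3.54*i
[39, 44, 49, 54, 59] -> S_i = 39 + 5*i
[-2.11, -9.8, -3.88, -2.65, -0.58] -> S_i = Random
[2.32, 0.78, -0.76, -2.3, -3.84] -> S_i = 2.32 + -1.54*i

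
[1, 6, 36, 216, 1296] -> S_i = 1*6^i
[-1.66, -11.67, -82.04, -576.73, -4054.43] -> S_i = -1.66*7.03^i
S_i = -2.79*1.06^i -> [-2.79, -2.96, -3.13, -3.32, -3.52]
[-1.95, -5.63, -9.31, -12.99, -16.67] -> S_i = -1.95 + -3.68*i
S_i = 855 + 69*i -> [855, 924, 993, 1062, 1131]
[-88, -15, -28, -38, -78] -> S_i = Random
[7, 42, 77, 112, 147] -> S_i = 7 + 35*i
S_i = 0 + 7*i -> [0, 7, 14, 21, 28]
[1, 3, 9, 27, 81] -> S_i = 1*3^i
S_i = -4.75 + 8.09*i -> [-4.75, 3.34, 11.43, 19.52, 27.61]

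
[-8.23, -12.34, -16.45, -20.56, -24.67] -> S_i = -8.23 + -4.11*i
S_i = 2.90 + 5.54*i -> [2.9, 8.44, 13.98, 19.52, 25.06]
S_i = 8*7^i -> [8, 56, 392, 2744, 19208]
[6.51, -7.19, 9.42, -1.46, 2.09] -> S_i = Random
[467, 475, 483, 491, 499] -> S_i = 467 + 8*i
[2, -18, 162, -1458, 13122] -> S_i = 2*-9^i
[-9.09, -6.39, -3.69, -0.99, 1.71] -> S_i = -9.09 + 2.70*i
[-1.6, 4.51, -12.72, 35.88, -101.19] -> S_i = -1.60*(-2.82)^i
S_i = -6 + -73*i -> [-6, -79, -152, -225, -298]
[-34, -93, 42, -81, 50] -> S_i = Random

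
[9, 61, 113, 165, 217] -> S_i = 9 + 52*i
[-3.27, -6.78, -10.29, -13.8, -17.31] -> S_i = -3.27 + -3.51*i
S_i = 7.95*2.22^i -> [7.95, 17.65, 39.18, 86.98, 193.1]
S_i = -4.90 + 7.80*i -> [-4.9, 2.9, 10.7, 18.5, 26.3]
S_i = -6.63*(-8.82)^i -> [-6.63, 58.48, -515.76, 4549.04, -40122.49]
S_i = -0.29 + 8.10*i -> [-0.29, 7.81, 15.91, 24.01, 32.11]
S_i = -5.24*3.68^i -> [-5.24, -19.28, -70.96, -261.14, -961.0]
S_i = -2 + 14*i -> [-2, 12, 26, 40, 54]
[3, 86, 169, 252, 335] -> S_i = 3 + 83*i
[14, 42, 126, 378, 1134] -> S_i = 14*3^i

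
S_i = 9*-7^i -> [9, -63, 441, -3087, 21609]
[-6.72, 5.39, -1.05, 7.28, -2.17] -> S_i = Random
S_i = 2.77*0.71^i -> [2.77, 1.97, 1.4, 0.99, 0.7]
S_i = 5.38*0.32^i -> [5.38, 1.72, 0.55, 0.18, 0.06]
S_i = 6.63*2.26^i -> [6.63, 14.98, 33.86, 76.53, 172.96]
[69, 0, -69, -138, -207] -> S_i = 69 + -69*i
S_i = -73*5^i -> [-73, -365, -1825, -9125, -45625]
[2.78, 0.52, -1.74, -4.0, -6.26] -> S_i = 2.78 + -2.26*i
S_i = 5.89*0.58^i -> [5.89, 3.42, 1.98, 1.15, 0.67]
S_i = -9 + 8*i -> [-9, -1, 7, 15, 23]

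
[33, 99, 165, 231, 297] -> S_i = 33 + 66*i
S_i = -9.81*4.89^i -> [-9.81, -47.97, -234.58, -1147.08, -5609.25]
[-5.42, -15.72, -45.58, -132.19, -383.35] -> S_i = -5.42*2.90^i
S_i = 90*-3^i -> [90, -270, 810, -2430, 7290]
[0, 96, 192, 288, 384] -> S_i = 0 + 96*i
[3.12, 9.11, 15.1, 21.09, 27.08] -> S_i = 3.12 + 5.99*i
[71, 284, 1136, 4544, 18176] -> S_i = 71*4^i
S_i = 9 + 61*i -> [9, 70, 131, 192, 253]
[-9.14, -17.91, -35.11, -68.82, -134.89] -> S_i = -9.14*1.96^i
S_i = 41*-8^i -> [41, -328, 2624, -20992, 167936]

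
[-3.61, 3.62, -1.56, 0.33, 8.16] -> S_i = Random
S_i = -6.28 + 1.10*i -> [-6.28, -5.18, -4.08, -2.98, -1.88]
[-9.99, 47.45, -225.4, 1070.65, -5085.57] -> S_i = -9.99*(-4.75)^i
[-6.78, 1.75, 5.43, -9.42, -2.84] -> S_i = Random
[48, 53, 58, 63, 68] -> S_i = 48 + 5*i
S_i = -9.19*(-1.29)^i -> [-9.19, 11.86, -15.29, 19.73, -25.45]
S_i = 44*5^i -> [44, 220, 1100, 5500, 27500]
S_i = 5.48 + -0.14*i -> [5.48, 5.34, 5.2, 5.06, 4.92]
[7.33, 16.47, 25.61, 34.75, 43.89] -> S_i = 7.33 + 9.14*i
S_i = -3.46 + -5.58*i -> [-3.46, -9.04, -14.62, -20.2, -25.78]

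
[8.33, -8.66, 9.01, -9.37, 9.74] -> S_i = 8.33*(-1.04)^i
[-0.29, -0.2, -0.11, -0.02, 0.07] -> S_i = -0.29 + 0.09*i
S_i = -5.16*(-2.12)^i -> [-5.16, 10.94, -23.19, 49.17, -104.23]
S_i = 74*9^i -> [74, 666, 5994, 53946, 485514]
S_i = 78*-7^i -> [78, -546, 3822, -26754, 187278]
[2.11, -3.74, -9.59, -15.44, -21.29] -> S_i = 2.11 + -5.85*i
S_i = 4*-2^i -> [4, -8, 16, -32, 64]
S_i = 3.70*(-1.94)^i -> [3.7, -7.18, 13.93, -27.02, 52.41]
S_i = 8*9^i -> [8, 72, 648, 5832, 52488]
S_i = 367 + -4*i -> [367, 363, 359, 355, 351]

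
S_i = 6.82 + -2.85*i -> [6.82, 3.97, 1.12, -1.73, -4.58]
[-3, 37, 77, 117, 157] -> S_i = -3 + 40*i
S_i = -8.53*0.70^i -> [-8.53, -5.97, -4.18, -2.93, -2.05]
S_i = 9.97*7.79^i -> [9.97, 77.67, 605.02, 4713.11, 36715.12]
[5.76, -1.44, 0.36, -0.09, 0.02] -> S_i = 5.76*(-0.25)^i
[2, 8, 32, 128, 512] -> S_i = 2*4^i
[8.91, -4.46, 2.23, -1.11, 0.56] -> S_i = 8.91*(-0.50)^i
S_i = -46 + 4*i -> [-46, -42, -38, -34, -30]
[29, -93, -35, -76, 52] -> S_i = Random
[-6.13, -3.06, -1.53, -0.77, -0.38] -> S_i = -6.13*0.50^i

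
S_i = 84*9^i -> [84, 756, 6804, 61236, 551124]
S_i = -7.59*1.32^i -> [-7.59, -10.02, -13.22, -17.46, -23.04]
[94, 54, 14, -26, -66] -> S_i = 94 + -40*i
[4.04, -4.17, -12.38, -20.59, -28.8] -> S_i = 4.04 + -8.21*i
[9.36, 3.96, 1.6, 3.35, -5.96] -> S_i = Random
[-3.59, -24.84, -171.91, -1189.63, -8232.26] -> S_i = -3.59*6.92^i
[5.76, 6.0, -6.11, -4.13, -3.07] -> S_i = Random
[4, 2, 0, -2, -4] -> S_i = 4 + -2*i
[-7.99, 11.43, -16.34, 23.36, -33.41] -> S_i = -7.99*(-1.43)^i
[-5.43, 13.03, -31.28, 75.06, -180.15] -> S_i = -5.43*(-2.40)^i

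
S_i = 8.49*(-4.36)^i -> [8.49, -37.02, 161.39, -703.67, 3067.99]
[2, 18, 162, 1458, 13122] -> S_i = 2*9^i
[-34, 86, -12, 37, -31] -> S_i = Random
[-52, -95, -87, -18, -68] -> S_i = Random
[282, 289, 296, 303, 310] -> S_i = 282 + 7*i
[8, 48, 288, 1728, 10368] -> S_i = 8*6^i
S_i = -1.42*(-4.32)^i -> [-1.42, 6.13, -26.5, 114.48, -494.56]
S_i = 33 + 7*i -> [33, 40, 47, 54, 61]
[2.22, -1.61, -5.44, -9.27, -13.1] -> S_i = 2.22 + -3.83*i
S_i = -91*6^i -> [-91, -546, -3276, -19656, -117936]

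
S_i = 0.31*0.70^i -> [0.31, 0.22, 0.15, 0.11, 0.07]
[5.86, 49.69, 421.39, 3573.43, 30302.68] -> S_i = 5.86*8.48^i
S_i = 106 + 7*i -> [106, 113, 120, 127, 134]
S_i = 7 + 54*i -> [7, 61, 115, 169, 223]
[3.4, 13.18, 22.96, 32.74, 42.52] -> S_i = 3.40 + 9.78*i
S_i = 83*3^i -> [83, 249, 747, 2241, 6723]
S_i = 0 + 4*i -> [0, 4, 8, 12, 16]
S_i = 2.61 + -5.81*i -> [2.61, -3.2, -9.01, -14.82, -20.63]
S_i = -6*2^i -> [-6, -12, -24, -48, -96]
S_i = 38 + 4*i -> [38, 42, 46, 50, 54]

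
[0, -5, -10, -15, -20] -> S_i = 0 + -5*i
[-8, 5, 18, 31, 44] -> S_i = -8 + 13*i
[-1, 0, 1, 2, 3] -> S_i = -1 + 1*i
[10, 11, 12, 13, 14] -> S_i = 10 + 1*i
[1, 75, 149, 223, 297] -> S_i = 1 + 74*i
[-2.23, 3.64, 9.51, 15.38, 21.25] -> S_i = -2.23 + 5.87*i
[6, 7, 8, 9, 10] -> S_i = 6 + 1*i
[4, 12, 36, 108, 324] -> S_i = 4*3^i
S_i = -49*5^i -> [-49, -245, -1225, -6125, -30625]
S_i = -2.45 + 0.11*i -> [-2.45, -2.34, -2.23, -2.12, -2.01]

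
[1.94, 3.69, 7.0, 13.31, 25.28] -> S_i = 1.94*1.90^i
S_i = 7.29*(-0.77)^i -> [7.29, -5.61, 4.32, -3.33, 2.56]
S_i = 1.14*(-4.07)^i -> [1.14, -4.64, 18.88, -76.86, 312.81]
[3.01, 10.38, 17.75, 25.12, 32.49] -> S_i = 3.01 + 7.37*i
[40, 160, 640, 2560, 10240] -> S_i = 40*4^i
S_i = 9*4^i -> [9, 36, 144, 576, 2304]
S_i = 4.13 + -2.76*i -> [4.13, 1.37, -1.39, -4.15, -6.91]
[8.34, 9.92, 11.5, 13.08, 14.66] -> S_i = 8.34 + 1.58*i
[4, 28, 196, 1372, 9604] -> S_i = 4*7^i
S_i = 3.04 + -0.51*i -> [3.04, 2.53, 2.02, 1.51, 1.0]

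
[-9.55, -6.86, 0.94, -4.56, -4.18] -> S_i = Random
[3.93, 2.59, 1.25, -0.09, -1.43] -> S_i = 3.93 + -1.34*i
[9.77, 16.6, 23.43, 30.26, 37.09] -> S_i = 9.77 + 6.83*i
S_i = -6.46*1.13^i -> [-6.46, -7.3, -8.25, -9.32, -10.53]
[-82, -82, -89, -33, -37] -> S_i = Random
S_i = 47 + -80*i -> [47, -33, -113, -193, -273]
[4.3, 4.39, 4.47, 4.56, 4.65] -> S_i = 4.30*1.02^i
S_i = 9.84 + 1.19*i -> [9.84, 11.03, 12.22, 13.41, 14.6]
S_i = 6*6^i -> [6, 36, 216, 1296, 7776]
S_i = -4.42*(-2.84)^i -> [-4.42, 12.55, -35.65, 101.25, -287.54]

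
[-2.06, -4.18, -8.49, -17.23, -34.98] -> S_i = -2.06*2.03^i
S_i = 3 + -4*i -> [3, -1, -5, -9, -13]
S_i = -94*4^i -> [-94, -376, -1504, -6016, -24064]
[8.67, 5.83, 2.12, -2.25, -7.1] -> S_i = Random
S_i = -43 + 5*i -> [-43, -38, -33, -28, -23]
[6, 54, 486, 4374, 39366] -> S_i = 6*9^i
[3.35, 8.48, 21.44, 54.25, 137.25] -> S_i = 3.35*2.53^i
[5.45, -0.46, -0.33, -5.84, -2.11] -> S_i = Random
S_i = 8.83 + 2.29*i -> [8.83, 11.12, 13.41, 15.7, 17.99]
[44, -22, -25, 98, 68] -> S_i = Random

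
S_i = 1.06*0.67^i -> [1.06, 0.71, 0.48, 0.32, 0.21]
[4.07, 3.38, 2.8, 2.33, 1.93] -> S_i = 4.07*0.83^i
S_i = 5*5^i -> [5, 25, 125, 625, 3125]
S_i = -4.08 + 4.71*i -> [-4.08, 0.63, 5.34, 10.05, 14.76]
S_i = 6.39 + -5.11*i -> [6.39, 1.28, -3.83, -8.94, -14.05]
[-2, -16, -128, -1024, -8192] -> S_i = -2*8^i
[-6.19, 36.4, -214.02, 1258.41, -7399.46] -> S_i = -6.19*(-5.88)^i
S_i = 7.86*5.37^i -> [7.86, 42.21, 226.66, 1217.15, 6536.12]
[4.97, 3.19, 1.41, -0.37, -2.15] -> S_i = 4.97 + -1.78*i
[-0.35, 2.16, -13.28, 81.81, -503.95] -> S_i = -0.35*(-6.16)^i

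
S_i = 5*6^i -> [5, 30, 180, 1080, 6480]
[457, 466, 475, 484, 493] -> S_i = 457 + 9*i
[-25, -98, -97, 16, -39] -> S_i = Random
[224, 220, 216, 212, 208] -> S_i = 224 + -4*i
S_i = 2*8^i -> [2, 16, 128, 1024, 8192]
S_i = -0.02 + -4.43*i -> [-0.02, -4.45, -8.88, -13.31, -17.74]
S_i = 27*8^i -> [27, 216, 1728, 13824, 110592]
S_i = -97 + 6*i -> [-97, -91, -85, -79, -73]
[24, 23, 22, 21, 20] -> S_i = 24 + -1*i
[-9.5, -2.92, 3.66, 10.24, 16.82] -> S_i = -9.50 + 6.58*i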